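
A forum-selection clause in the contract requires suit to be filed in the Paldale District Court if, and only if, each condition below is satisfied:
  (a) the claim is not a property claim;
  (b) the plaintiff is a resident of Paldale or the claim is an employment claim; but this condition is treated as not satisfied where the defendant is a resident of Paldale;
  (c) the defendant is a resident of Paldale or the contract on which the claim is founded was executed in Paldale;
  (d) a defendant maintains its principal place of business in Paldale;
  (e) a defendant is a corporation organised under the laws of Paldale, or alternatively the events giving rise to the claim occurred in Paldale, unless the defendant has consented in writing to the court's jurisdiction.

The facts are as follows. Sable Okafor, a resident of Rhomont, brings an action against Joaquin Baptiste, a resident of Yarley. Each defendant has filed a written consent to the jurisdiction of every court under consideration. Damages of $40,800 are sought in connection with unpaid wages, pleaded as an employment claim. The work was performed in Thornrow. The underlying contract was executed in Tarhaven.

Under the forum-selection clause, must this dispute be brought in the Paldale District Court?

The Paldale District Court:
  (a) The claim is an employment claim, not a property claim. Condition met.
  (b) The claim is an employment claim, which satisfies one of the alternatives. The exception is not triggered, since the defendant resides in Yarley, not Paldale. Condition met.
  (c) The defendant resides in Yarley, not Paldale; the contract was executed in Tarhaven, not Paldale — no alternative holds. Condition not met.
  (d) No defendant is a corporation. Not satisfied.
  (e) No defendant is a corporation; the operative events occurred in Thornrow, not Paldale — none of the alternatives is met. The proviso rescues it, though: every defendant has filed written consent. Satisfied.
  → Forum clause is not triggered.

No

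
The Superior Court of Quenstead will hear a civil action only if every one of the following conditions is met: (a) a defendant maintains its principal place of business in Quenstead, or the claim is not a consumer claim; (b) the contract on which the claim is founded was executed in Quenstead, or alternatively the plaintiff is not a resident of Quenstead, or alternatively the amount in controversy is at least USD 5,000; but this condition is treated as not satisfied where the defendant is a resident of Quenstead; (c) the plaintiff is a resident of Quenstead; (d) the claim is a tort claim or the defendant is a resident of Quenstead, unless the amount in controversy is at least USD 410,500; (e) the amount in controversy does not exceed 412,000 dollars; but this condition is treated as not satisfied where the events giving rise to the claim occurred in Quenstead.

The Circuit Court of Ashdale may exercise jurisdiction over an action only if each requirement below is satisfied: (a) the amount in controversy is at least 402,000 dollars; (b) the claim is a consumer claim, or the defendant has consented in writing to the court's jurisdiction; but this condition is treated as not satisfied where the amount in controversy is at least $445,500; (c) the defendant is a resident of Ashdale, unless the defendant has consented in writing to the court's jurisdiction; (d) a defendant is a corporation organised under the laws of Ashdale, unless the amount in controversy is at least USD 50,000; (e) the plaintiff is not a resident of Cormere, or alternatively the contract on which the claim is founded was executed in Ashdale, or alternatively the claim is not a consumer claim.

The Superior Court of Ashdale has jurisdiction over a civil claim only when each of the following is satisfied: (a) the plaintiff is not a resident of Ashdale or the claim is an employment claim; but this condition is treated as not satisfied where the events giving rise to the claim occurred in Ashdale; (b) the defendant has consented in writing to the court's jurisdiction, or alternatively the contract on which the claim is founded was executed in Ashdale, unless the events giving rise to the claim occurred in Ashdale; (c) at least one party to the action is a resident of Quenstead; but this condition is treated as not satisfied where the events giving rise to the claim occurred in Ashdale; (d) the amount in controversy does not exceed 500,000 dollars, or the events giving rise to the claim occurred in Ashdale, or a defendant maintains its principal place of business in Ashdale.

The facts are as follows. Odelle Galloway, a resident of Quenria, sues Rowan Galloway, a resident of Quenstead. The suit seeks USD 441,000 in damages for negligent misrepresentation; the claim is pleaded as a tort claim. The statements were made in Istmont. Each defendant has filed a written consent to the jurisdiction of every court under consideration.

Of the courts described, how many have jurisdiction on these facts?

The Superior Court of Quenstead:
  (a) The claim is a tort claim, not a consumer claim, which satisfies one of the alternatives. Condition met.
  (b) The plaintiff resides in Quenria, which is not Quenstead, so this disjunct is met. But the carve-out bites: the defendant resides in Quenstead. Condition not met.
  (c) The plaintiff resides in Quenria, not Quenstead. Not satisfied.
  (d) The claim is a tort claim, which satisfies one of the alternatives. Condition met.
  (e) The amount in controversy is $441,000, above the $412,000 ceiling. Not satisfied.
  → At least one condition fails; no jurisdiction.
The Circuit Court of Ashdale:
  (a) The amount in controversy is 441,000 dollars, which meets the $402,000 floor. Condition met.
  (b) Every defendant has filed written consent, which satisfies one of the alternatives. The carve-out does not apply: the amount in controversy is 441,000 dollars, below the USD 445,500 floor. Met.
  (c) The defendant resides in Quenstead, not Ashdale. The proviso rescues it, though: every defendant has filed written consent. Satisfied.
  (d) No defendant is a corporation. The proviso rescues it, though: the amount in controversy is USD 441,000, which meets the USD 50,000 floor. Satisfied.
  (e) The plaintiff resides in Quenria, which is not Cormere, which satisfies one of the alternatives. Met.
  → Jurisdiction lies.
The Superior Court of Ashdale:
  (a) The plaintiff resides in Quenria, which is not Ashdale, which satisfies one of the alternatives. The exception is not triggered, since the operative events occurred in Istmont, not Ashdale. Condition met.
  (b) Every defendant has filed written consent, so this disjunct is met. Condition met.
  (c) Rowan Galloway resides in Quenstead. The carve-out does not apply: the operative events occurred in Istmont, not Ashdale. Satisfied.
  (d) The amount in controversy is 441,000 dollars, within the 500,000 dollars ceiling, which satisfies one of the alternatives. Met.
  → Every requirement is satisfied — jurisdiction.
Courts with jurisdiction: the Circuit Court of Ashdale, the Superior Court of Ashdale — 2 in total.

2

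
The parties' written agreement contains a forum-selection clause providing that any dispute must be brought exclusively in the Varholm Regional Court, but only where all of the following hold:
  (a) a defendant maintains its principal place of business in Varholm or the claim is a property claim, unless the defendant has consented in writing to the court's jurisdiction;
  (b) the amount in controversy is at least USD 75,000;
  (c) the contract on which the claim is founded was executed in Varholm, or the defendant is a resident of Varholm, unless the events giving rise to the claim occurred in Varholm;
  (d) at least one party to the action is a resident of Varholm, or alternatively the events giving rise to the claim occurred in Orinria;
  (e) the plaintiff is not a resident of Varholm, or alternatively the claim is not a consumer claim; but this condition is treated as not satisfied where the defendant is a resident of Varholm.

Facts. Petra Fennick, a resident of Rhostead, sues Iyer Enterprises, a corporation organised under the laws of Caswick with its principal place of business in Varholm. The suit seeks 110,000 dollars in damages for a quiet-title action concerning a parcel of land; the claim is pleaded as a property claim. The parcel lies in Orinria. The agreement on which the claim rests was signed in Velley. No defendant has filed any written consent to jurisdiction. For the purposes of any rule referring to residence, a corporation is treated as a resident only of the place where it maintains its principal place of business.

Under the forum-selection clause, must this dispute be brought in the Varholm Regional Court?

The Varholm Regional Court:
  (a) Iyer Enterprises has its principal place of business in Varholm, so this disjunct is met. Met.
  (b) The amount in controversy is 110,000 dollars, which meets the $75,000 floor. Met.
  (c) The defendant resides in Varholm, so this disjunct is met. Condition met.
  (d) Iyer Enterprises resides in Varholm, so one alternative holds. Met.
  (e) The plaintiff resides in Rhostead, which is not Varholm, so this disjunct is met. However, the defendant resides in Varholm, which falls within the stated exception and so defeats the condition. Not met.
  → Forum clause is not triggered.

No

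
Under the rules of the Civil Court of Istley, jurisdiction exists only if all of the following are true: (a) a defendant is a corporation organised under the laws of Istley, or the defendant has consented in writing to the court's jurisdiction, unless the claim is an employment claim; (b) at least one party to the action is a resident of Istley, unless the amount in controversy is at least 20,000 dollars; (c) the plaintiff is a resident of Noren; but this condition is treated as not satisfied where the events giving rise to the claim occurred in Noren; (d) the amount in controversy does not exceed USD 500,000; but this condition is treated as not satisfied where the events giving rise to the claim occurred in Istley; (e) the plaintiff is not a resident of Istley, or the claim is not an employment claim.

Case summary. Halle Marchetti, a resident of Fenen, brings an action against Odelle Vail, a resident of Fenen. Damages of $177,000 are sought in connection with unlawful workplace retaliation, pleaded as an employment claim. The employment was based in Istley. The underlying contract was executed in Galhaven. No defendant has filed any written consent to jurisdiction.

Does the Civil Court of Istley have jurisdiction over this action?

No

The Civil Court of Istley:
  (a) No defendant is a corporation; no such written consent has been filed — none of the alternatives is met. The proviso rescues it, though: the claim is an employment claim. Met.
  (b) No party resides in Istley. However, the amount in controversy is $177,000, which meets the 20,000 dollars floor, so the 'unless' proviso supplies this condition. Met.
  (c) The plaintiff resides in Fenen, not Noren. Not satisfied.
  (d) The amount in controversy is USD 177,000, within the USD 500,000 ceiling. But the carve-out bites: the operative events occurred in Istley. Fails.
  (e) The plaintiff resides in Fenen, which is not Istley, so one alternative holds. Satisfied.
  → The court lacks jurisdiction.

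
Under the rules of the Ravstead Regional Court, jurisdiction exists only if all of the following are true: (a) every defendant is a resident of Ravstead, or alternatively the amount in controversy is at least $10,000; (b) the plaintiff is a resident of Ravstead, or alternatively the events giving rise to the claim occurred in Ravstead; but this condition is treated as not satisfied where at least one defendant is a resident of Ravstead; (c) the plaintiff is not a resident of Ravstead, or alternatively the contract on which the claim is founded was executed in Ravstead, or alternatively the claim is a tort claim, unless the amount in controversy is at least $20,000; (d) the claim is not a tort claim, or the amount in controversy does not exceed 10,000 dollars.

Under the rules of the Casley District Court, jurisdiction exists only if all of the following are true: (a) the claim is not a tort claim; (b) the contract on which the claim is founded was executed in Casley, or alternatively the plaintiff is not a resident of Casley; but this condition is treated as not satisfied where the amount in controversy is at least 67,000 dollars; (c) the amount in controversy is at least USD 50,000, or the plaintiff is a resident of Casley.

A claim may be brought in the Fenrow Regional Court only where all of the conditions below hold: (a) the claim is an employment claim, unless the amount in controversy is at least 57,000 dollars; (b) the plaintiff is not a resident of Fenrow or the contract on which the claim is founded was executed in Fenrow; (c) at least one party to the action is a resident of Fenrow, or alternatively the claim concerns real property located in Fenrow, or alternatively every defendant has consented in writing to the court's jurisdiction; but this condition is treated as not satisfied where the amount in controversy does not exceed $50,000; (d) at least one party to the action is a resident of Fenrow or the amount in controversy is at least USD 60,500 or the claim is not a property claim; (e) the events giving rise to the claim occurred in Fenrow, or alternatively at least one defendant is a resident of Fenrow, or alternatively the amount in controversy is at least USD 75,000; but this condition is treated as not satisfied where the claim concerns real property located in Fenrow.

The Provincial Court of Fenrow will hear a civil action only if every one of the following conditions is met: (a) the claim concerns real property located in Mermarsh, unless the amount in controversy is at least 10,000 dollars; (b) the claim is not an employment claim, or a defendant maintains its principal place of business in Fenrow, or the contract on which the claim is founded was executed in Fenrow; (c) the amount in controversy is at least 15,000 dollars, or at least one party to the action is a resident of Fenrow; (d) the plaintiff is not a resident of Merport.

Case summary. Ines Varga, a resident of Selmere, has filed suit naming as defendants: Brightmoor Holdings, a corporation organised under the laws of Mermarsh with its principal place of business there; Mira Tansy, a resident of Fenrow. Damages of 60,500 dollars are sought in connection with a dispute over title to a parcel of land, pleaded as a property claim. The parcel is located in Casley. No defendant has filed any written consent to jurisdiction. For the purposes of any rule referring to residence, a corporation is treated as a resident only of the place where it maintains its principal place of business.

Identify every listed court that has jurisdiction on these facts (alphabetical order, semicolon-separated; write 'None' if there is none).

The Ravstead Regional Court:
  (a) The amount in controversy is 60,500 dollars, which meets the 10,000 dollars floor — that alternative is enough. Met.
  (b) The plaintiff resides in Selmere, not Ravstead; the operative events occurred in Casley, not Ravstead — none of the alternatives is met. Fails.
  (c) The plaintiff resides in Selmere, which is not Ravstead — that alternative is enough. Condition met.
  (d) The claim is a property claim, not a tort claim, so this disjunct is met. Satisfied.
  → No jurisdiction.
The Casley District Court:
  (a) The claim is a property claim, not a tort claim. Satisfied.
  (b) The plaintiff resides in Selmere, which is not Casley, which satisfies one of the alternatives. And the carve-out is inapplicable — the amount in controversy is $60,500, below the USD 67,000 floor. Condition met.
  (c) The amount in controversy is $60,500, which meets the $50,000 floor, which satisfies one of the alternatives. Condition met.
  → Every requirement is satisfied — jurisdiction.
The Fenrow Regional Court:
  (a) The claim is a property claim, not an employment claim. The proviso rescues it, though: the amount in controversy is 60,500 dollars, which meets the USD 57,000 floor. Satisfied.
  (b) The plaintiff resides in Selmere, which is not Fenrow, which satisfies one of the alternatives. Condition met.
  (c) Mira Tansy resides in Fenrow, so this disjunct is met. The carve-out does not apply: the amount in controversy is $60,500, above the 50,000 dollars ceiling. Satisfied.
  (d) Mira Tansy resides in Fenrow — that alternative is enough. Met.
  (e) Mira Tansy resides in Fenrow — that alternative is enough. The exception is not triggered, since the property lies in Casley, not Fenrow. Condition met.
  → Jurisdiction lies.
The Provincial Court of Fenrow:
  (a) The property lies in Casley, not Mermarsh. The proviso rescues it, though: the amount in controversy is $60,500, which meets the USD 10,000 floor. Satisfied.
  (b) The claim is a property claim, not an employment claim, so one alternative holds. Condition met.
  (c) The amount in controversy is 60,500 dollars, which meets the USD 15,000 floor, so this disjunct is met. Satisfied.
  (d) The plaintiff resides in Selmere, which is not Merport. Condition met.
  → All conditions met; jurisdiction exists.

the Casley District Court; the Fenrow Regional Court; the Provincial Court of Fenrow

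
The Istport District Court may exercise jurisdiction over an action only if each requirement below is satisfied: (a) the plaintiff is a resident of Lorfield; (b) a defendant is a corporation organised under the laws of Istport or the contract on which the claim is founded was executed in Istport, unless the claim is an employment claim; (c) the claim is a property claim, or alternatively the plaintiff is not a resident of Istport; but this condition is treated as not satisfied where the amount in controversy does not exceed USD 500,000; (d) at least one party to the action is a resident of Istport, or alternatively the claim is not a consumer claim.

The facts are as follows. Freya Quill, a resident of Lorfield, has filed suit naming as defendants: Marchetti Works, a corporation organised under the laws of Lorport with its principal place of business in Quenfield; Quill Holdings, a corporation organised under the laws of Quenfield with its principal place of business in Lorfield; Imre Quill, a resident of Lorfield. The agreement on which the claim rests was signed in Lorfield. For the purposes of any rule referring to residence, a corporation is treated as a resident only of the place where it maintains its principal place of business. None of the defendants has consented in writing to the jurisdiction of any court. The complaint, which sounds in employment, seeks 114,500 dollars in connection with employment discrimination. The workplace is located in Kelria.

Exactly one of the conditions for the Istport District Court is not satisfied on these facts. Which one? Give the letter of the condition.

The Istport District Court:
  (a) The plaintiff resides in Lorfield. Met.
  (b) The corporate defendant(s) are organised in Lorport, Quenfield, not Istport; the contract was executed in Lorfield, not Istport — no alternative holds. But the claim is an employment claim, and the 'unless' clause therefore excuses the requirement. Satisfied.
  (c) The plaintiff resides in Lorfield, which is not Istport, which satisfies one of the alternatives. But the carve-out bites: the amount in controversy is USD 114,500, within the $500,000 ceiling. Condition not met.
  (d) The claim is an employment claim, not a consumer claim, so one alternative holds. Satisfied.
Only condition (c) fails.

(c)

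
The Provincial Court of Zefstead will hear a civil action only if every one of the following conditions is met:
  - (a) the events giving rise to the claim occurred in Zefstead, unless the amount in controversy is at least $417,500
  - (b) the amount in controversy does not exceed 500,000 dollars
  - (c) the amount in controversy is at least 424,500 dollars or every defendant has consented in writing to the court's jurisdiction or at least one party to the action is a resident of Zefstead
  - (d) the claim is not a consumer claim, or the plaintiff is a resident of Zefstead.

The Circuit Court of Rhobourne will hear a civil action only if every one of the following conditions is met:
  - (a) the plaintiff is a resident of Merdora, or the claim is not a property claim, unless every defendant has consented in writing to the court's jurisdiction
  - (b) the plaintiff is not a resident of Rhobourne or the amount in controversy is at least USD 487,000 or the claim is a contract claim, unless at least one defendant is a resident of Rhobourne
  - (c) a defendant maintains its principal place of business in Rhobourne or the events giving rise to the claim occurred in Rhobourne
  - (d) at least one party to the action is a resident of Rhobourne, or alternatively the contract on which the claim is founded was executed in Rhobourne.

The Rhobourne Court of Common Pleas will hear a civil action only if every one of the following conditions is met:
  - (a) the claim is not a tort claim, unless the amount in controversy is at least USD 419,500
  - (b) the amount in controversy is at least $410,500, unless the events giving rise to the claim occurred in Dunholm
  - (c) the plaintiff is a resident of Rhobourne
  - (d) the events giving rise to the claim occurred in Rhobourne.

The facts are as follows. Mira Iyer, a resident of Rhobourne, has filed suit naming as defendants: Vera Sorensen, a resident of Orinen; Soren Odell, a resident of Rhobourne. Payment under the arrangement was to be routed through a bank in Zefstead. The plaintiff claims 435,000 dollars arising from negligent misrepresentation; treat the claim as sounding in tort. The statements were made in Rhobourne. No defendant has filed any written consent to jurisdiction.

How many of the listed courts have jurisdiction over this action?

The Provincial Court of Zefstead:
  (a) The operative events occurred in Rhobourne, not Zefstead. However, the amount in controversy is USD 435,000, which meets the 417,500 dollars floor, so the 'unless' proviso supplies this condition. Satisfied.
  (b) The amount in controversy is 435,000 dollars, within the 500,000 dollars ceiling. Met.
  (c) The amount in controversy is 435,000 dollars, which meets the 424,500 dollars floor, which satisfies one of the alternatives. Condition met.
  (d) The claim is a tort claim, not a consumer claim, so this disjunct is met. Condition met.
  → Jurisdiction lies.
The Circuit Court of Rhobourne:
  (a) The claim is a tort claim, not a property claim, so this disjunct is met. Condition met.
  (b) The plaintiff resides in Rhobourne; the amount in controversy is 435,000 dollars, below the $487,000 floor; the claim is a tort claim, not a contract claim — no alternative holds. However, Soren Odell resides in Rhobourne, so the 'unless' proviso supplies this condition. Satisfied.
  (c) The operative events occurred in Rhobourne, so one alternative holds. Condition met.
  (d) Mira Iyer resides in Rhobourne, which satisfies one of the alternatives. Condition met.
  → All conditions met; jurisdiction exists.
The Rhobourne Court of Common Pleas:
  (a) The claim is a tort claim. The proviso rescues it, though: the amount in controversy is $435,000, which meets the $419,500 floor. Condition met.
  (b) The amount in controversy is 435,000 dollars, which meets the USD 410,500 floor. Met.
  (c) The plaintiff resides in Rhobourne. Condition met.
  (d) The operative events occurred in Rhobourne. Satisfied.
  → The court has jurisdiction.
Courts with jurisdiction: the Provincial Court of Zefstead, the Circuit Court of Rhobourne, the Rhobourne Court of Common Pleas — 3 in total.

3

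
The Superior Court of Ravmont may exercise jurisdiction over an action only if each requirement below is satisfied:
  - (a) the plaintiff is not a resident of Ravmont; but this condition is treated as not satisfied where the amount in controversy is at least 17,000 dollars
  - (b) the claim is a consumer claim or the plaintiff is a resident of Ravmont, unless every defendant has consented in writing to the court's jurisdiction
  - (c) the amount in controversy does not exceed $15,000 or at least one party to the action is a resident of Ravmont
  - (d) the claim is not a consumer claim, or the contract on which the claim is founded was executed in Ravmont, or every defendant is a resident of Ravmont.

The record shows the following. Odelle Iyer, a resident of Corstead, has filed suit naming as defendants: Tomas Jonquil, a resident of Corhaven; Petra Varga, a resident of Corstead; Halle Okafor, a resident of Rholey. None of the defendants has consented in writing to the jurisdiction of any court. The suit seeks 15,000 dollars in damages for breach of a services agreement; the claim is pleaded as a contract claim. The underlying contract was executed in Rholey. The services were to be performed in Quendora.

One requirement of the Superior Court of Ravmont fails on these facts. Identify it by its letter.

The Superior Court of Ravmont:
  (a) The plaintiff resides in Corstead, which is not Ravmont. And the carve-out is inapplicable — the amount in controversy is USD 15,000, below the $17,000 floor. Satisfied.
  (b) The claim is a contract claim, not a consumer claim; the plaintiff resides in Corstead, not Ravmont — no alternative holds. The proviso offers no rescue either, since no such written consent has been filed. Not met.
  (c) The amount in controversy is USD 15,000, within the USD 15,000 ceiling, which satisfies one of the alternatives. Met.
  (d) The claim is a contract claim, not a consumer claim — that alternative is enough. Satisfied.
Only condition (b) fails.

(b)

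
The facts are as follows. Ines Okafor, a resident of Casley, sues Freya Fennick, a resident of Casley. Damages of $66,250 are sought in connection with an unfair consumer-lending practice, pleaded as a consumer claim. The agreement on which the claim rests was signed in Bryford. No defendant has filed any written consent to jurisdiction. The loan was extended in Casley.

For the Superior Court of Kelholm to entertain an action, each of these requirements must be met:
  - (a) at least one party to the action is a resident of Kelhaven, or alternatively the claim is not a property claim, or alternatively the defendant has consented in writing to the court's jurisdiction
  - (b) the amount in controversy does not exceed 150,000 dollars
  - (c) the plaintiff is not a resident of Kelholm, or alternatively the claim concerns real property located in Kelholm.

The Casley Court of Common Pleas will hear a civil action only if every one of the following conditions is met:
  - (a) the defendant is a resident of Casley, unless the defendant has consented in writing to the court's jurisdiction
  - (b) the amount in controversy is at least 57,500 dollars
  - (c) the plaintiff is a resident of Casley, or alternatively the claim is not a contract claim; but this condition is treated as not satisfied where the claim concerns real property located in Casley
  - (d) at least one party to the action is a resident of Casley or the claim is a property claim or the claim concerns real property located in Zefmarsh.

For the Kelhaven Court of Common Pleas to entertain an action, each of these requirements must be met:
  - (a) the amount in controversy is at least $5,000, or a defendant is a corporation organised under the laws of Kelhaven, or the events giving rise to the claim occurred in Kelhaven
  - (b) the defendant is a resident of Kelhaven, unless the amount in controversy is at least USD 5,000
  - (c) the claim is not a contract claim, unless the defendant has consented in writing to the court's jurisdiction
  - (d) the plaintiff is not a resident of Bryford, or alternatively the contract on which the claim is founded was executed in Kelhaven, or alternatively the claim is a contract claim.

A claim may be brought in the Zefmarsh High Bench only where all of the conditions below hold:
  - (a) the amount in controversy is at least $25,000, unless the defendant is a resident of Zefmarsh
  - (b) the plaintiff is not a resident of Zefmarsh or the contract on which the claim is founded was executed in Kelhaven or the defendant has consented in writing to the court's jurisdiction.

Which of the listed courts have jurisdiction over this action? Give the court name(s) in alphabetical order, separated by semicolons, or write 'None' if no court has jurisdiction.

the Casley Court of Common Pleas; the Kelhaven Court of Common Pleas; the Superior Court of Kelholm; the Zefmarsh High Bench

The Superior Court of Kelholm:
  (a) The claim is a consumer claim, not a property claim, so this disjunct is met. Satisfied.
  (b) The amount in controversy is USD 66,250, within the $150,000 ceiling. Satisfied.
  (c) The plaintiff resides in Casley, which is not Kelholm, which satisfies one of the alternatives. Condition met.
  → Every requirement is satisfied — jurisdiction.
The Casley Court of Common Pleas:
  (a) The defendant resides in Casley. Met.
  (b) The amount in controversy is 66,250 dollars, which meets the USD 57,500 floor. Condition met.
  (c) The plaintiff resides in Casley, which satisfies one of the alternatives. The carve-out does not apply: the claim does not concern real property. Met.
  (d) Ines Okafor resides in Casley, so one alternative holds. Satisfied.
  → All conditions met; jurisdiction exists.
The Kelhaven Court of Common Pleas:
  (a) The amount in controversy is USD 66,250, which meets the USD 5,000 floor — that alternative is enough. Met.
  (b) The defendant resides in Casley, not Kelhaven. The proviso rescues it, though: the amount in controversy is USD 66,250, which meets the 5,000 dollars floor. Satisfied.
  (c) The claim is a consumer claim, not a contract claim. Satisfied.
  (d) The plaintiff resides in Casley, which is not Bryford, so one alternative holds. Satisfied.
  → Every requirement is satisfied — jurisdiction.
The Zefmarsh High Bench:
  (a) The amount in controversy is 66,250 dollars, which meets the USD 25,000 floor. Met.
  (b) The plaintiff resides in Casley, which is not Zefmarsh, which satisfies one of the alternatives. Met.
  → All conditions met; jurisdiction exists.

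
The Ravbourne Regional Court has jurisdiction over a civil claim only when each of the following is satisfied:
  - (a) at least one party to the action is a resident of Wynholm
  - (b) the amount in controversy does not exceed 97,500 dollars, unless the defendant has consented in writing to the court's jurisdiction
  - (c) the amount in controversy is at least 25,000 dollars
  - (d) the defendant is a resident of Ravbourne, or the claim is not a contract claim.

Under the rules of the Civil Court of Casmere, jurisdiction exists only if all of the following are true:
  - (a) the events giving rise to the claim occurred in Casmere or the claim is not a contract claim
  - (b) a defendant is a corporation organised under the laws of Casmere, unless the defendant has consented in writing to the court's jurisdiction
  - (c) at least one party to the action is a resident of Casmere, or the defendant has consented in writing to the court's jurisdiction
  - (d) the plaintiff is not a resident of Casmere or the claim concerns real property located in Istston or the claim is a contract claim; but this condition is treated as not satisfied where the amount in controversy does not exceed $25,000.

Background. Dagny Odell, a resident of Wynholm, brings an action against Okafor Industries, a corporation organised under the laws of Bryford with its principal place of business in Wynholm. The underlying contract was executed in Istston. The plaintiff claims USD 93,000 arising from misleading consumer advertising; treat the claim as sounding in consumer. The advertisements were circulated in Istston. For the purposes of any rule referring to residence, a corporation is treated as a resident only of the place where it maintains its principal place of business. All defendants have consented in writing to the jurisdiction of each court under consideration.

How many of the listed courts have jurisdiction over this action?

The Ravbourne Regional Court:
  (a) Dagny Odell resides in Wynholm. Met.
  (b) The amount in controversy is $93,000, within the USD 97,500 ceiling. Met.
  (c) The amount in controversy is $93,000, which meets the USD 25,000 floor. Condition met.
  (d) The claim is a consumer claim, not a contract claim, so this disjunct is met. Condition met.
  → Jurisdiction lies.
The Civil Court of Casmere:
  (a) The claim is a consumer claim, not a contract claim — that alternative is enough. Satisfied.
  (b) The corporate defendant(s) are organised in Bryford, not Casmere. The proviso rescues it, though: every defendant has filed written consent. Condition met.
  (c) Every defendant has filed written consent, which satisfies one of the alternatives. Satisfied.
  (d) The plaintiff resides in Wynholm, which is not Casmere, so one alternative holds. The exception is not triggered, since the amount in controversy is $93,000, above the USD 25,000 ceiling. Condition met.
  → Jurisdiction lies.
Courts with jurisdiction: the Ravbourne Regional Court, the Civil Court of Casmere — 2 in total.

2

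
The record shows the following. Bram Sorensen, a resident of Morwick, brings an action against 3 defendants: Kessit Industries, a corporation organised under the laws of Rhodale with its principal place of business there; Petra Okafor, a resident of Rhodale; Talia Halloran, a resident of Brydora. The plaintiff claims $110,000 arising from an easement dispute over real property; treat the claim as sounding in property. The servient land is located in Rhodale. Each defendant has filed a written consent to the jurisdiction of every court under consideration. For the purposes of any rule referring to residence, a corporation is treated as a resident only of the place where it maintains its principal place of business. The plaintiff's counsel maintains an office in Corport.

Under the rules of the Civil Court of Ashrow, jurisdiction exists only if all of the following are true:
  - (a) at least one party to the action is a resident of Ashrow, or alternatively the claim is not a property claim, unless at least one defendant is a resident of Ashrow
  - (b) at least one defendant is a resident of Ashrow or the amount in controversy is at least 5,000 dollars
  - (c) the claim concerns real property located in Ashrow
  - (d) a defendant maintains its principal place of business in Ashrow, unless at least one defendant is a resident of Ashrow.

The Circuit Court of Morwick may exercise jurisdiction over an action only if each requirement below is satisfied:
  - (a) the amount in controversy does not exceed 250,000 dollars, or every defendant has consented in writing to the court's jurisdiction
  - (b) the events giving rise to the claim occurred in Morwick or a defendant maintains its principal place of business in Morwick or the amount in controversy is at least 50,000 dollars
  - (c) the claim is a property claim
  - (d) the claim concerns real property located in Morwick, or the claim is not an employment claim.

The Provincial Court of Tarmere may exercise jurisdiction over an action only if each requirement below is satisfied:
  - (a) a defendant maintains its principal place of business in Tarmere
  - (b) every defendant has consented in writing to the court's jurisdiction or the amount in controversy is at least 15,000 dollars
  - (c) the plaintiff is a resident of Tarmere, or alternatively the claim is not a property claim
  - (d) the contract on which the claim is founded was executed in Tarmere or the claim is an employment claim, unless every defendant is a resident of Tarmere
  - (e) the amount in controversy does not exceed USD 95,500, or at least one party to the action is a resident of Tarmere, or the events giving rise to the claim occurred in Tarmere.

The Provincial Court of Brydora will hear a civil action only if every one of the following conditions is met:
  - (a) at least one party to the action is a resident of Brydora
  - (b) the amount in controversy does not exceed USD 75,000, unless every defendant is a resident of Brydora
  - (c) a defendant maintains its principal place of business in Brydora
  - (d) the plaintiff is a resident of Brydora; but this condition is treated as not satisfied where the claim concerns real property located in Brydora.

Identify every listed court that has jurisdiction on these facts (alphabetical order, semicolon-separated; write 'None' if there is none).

The Civil Court of Ashrow:
  (a) No party resides in Ashrow; the claim is a property claim — no alternative holds. The proviso offers no rescue either, since no defendant resides in Ashrow (they reside in Rhodale, Rhodale, Brydora). Condition not met.
  (b) The amount in controversy is 110,000 dollars, which meets the USD 5,000 floor, which satisfies one of the alternatives. Condition met.
  (c) The property lies in Rhodale, not Ashrow. Not satisfied.
  (d) The corporate defendant(s) have their principal place of business in Rhodale, not Ashrow. Nor does the 'unless' clause help: no defendant resides in Ashrow (they reside in Rhodale, Rhodale, Brydora). Not satisfied.
  → No jurisdiction.
The Circuit Court of Morwick:
  (a) The amount in controversy is 110,000 dollars, within the USD 250,000 ceiling, so this disjunct is met. Satisfied.
  (b) The amount in controversy is $110,000, which meets the USD 50,000 floor, so this disjunct is met. Condition met.
  (c) The claim is a property claim. Met.
  (d) The claim is a property claim, not an employment claim, so one alternative holds. Condition met.
  → The court has jurisdiction.
The Provincial Court of Tarmere:
  (a) The corporate defendant(s) have their principal place of business in Rhodale, not Tarmere. Not satisfied.
  (b) Every defendant has filed written consent — that alternative is enough. Condition met.
  (c) The plaintiff resides in Morwick, not Tarmere; the claim is a property claim — every alternative fails. Not met.
  (d) No contract (and hence no place of execution) is alleged; the claim is a property claim, not an employment claim — no alternative holds. Nor does the 'unless' clause help: the defendants reside as follows — Kessit Industries in Rhodale, Petra Okafor in Rhodale, Talia Halloran in Brydora — not all in Tarmere. Not met.
  (e) The amount in controversy is $110,000, above the $95,500 ceiling; no party resides in Tarmere; the operative events occurred in Rhodale, not Tarmere — every alternative fails. Fails.
  → No jurisdiction.
The Provincial Court of Brydora:
  (a) Talia Halloran resides in Brydora. Condition met.
  (b) The amount in controversy is 110,000 dollars, above the $75,000 ceiling. And the defendants reside as follows — Kessit Industries in Rhodale, Petra Okafor in Rhodale, Talia Halloran in Brydora — not all in Brydora, so the proviso does not save it. Condition not met.
  (c) The corporate defendant(s) have their principal place of business in Rhodale, not Brydora. Fails.
  (d) The plaintiff resides in Morwick, not Brydora. Not satisfied.
  → Not every requirement is met — no jurisdiction.

the Circuit Court of Morwick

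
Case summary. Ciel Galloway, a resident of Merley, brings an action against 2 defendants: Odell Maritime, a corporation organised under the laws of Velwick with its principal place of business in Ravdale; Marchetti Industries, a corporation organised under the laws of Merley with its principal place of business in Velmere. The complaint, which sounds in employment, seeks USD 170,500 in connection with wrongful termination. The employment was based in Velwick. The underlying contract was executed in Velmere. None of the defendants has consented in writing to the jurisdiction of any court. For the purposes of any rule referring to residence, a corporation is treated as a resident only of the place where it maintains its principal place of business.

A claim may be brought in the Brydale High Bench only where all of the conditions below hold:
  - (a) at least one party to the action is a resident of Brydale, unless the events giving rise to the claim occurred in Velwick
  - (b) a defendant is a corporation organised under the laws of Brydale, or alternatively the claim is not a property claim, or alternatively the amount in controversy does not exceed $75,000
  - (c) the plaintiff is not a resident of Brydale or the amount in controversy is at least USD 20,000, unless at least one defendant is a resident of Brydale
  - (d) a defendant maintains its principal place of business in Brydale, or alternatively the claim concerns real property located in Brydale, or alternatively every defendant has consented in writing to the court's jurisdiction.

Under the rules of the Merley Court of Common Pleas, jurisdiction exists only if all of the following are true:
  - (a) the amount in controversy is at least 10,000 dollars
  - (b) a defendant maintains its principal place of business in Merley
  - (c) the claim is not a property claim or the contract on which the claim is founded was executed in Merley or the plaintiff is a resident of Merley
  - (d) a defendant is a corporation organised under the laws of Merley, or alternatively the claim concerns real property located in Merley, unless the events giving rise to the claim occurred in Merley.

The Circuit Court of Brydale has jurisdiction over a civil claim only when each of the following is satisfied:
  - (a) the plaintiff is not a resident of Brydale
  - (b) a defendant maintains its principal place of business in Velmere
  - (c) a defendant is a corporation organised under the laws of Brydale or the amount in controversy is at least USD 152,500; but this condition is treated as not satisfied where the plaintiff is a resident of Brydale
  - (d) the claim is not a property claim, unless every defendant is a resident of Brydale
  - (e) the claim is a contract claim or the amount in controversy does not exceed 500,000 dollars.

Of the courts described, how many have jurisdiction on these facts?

1

The Brydale High Bench:
  (a) No party resides in Brydale. However, the operative events occurred in Velwick, so the 'unless' proviso supplies this condition. Condition met.
  (b) The claim is an employment claim, not a property claim — that alternative is enough. Satisfied.
  (c) The plaintiff resides in Merley, which is not Brydale, which satisfies one of the alternatives. Met.
  (d) The corporate defendant(s) have their principal place of business in Ravdale, Velmere, not Brydale; the claim does not concern real property; no such written consent has been filed — no alternative holds. Condition not met.
  → At least one condition fails; no jurisdiction.
The Merley Court of Common Pleas:
  (a) The amount in controversy is USD 170,500, which meets the USD 10,000 floor. Condition met.
  (b) The corporate defendant(s) have their principal place of business in Ravdale, Velmere, not Merley. Condition not met.
  (c) The claim is an employment claim, not a property claim — that alternative is enough. Condition met.
  (d) Marchetti Industries is organised under the laws of Merley, which satisfies one of the alternatives. Satisfied.
  → The court lacks jurisdiction.
The Circuit Court of Brydale:
  (a) The plaintiff resides in Merley, which is not Brydale. Met.
  (b) Marchetti Industries has its principal place of business in Velmere. Met.
  (c) The amount in controversy is 170,500 dollars, which meets the USD 152,500 floor — that alternative is enough. And the carve-out is inapplicable — the plaintiff resides in Merley, not Brydale. Satisfied.
  (d) The claim is an employment claim, not a property claim. Met.
  (e) The amount in controversy is $170,500, within the USD 500,000 ceiling — that alternative is enough. Met.
  → Jurisdiction lies.
Courts with jurisdiction: the Circuit Court of Brydale — 1 in total.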